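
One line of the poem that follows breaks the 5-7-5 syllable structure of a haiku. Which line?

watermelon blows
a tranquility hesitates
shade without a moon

Line 1: watermelon (4), blows (1) → 5 ✓
Line 2: a (1), tranquility (4), hesitates (3) → 8 (expected 7)
Line 3: shade (1), without (2), a (1), moon (1) → 5 ✓

Line 2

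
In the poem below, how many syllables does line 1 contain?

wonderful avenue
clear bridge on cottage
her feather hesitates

6

Line 1: wonderful (3), avenue (3) → 6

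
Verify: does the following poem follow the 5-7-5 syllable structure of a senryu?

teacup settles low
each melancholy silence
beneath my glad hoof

Yes

Line 1: teacup (2), settles (2), low (1) → 5 ✓
Line 2: each (1), melancholy (4), silence (2) → 7 ✓
Line 3: beneath (2), my (1), glad (1), hoof (1) → 5 ✓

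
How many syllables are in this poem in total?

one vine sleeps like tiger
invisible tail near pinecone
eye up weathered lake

19

Line 1: one(1) + vine(1) + sleeps(1) + like(1) + tiger(2) = 6
Line 2: invisible(4) + tail(1) + near(1) + pinecone(2) = 8
Line 3: eye(1) + up(1) + weathered(2) + lake(1) = 5
Total: 6 + 8 + 5 = 19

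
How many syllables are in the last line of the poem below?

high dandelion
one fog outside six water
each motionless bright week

The last line: "each motionless bright week": 1+3+1+1 = 6

6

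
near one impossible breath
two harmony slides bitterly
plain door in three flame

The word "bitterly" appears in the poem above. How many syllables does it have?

3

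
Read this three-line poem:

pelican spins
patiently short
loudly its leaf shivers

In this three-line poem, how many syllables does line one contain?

4

Line one: "pelican spins": 3+1 = 4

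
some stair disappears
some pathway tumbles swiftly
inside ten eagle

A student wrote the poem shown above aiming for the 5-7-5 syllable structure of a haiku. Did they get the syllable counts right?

Yes

Line 1: "some stair disappears": 1+1+3 = 5 ✓
Line 2: "some pathway tumbles swiftly": 1+2+2+2 = 7 ✓
Line 3: "inside ten eagle": 2+1+2 = 5 ✓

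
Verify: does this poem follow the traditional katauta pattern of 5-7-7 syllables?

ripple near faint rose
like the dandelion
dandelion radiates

No

Line 1: ripple (2), near (1), faint (1), rose (1) → 5 ✓
Line 2: like (1), the (1), dandelion (4) → 6 (expected 7)
Line 3: dandelion (4), radiates (3) → 7 ✓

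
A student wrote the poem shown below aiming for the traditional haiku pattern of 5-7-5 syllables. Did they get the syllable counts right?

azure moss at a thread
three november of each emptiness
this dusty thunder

Line 1: azure(2) + moss(1) + at(1) + a(1) + thread(1) = 6 (expected 5)
Line 2: three(1) + november(3) + of(1) + each(1) + emptiness(3) = 9 (expected 7)
Line 3: this(1) + dusty(2) + thunder(2) = 5 ✓

No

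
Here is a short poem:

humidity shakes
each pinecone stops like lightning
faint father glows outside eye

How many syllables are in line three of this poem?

Line three: faint(1) + father(2) + glows(1) + outside(2) + eye(1) = 7

7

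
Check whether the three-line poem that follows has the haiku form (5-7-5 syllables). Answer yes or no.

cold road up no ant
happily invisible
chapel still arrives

Yes

Line 1: cold(1) + road(1) + up(1) + no(1) + ant(1) = 5 ✓
Line 2: happily(3) + invisible(4) = 7 ✓
Line 3: chapel(2) + still(1) + arrives(2) = 5 ✓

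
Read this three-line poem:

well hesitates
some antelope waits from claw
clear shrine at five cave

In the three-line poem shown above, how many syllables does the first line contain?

The first line: "well hesitates": 1+3 = 4

4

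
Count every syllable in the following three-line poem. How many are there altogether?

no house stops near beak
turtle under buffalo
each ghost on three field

17

Line 1: no(1) + house(1) + stops(1) + near(1) + beak(1) = 5
Line 2: turtle(2) + under(2) + buffalo(3) = 7
Line 3: each(1) + ghost(1) + on(1) + three(1) + field(1) = 5
Total: 5 + 7 + 5 = 17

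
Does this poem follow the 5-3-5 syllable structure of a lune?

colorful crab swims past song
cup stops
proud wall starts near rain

Line 1: "colorful crab swims past song": 3+1+1+1+1 = 7 (expected 5)
Line 2: "cup stops": 1+1 = 2 (expected 3)
Line 3: "proud wall starts near rain": 1+1+1+1+1 = 5 ✓

No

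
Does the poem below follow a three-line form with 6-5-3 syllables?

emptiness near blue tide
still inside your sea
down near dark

Yes

Line 1: emptiness (3), near (1), blue (1), tide (1) → 6 ✓
Line 2: still (1), inside (2), your (1), sea (1) → 5 ✓
Line 3: down (1), near (1), dark (1) → 3 ✓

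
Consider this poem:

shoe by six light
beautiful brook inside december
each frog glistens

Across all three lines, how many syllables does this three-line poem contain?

Line 1: shoe (1), by (1), six (1), light (1) → 4
Line 2: beautiful (3), brook (1), inside (2), december (3) → 9
Line 3: each (1), frog (1), glistens (2) → 4
Total: 4 + 9 + 4 = 17

17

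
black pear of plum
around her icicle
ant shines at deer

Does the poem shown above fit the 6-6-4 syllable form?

Line 1: black(1) + pear(1) + of(1) + plum(1) = 4 (expected 6)
Line 2: around(2) + her(1) + icicle(3) = 6 ✓
Line 3: ant(1) + shines(1) + at(1) + deer(1) = 4 ✓

No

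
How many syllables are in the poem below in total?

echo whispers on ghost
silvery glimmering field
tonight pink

Line 1: echo (2), whispers (2), on (1), ghost (1) → 6
Line 2: silvery (3), glimmering (3), field (1) → 7
Line 3: tonight (2), pink (1) → 3
Total: 6 + 7 + 3 = 16

16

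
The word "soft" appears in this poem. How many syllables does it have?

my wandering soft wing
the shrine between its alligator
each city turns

1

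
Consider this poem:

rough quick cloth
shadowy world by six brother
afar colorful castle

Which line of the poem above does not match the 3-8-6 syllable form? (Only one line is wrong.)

The third line

Line 1: "rough quick cloth": 1+1+1 = 3 ✓
Line 2: "shadowy world by six brother": 3+1+1+1+2 = 8 ✓
Line 3: "afar colorful castle": 2+3+2 = 7 (expected 6)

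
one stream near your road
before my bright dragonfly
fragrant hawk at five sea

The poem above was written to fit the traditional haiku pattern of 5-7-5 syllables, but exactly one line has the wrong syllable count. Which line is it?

Line 1: "one stream near your road": 1+1+1+1+1 = 5 ✓
Line 2: "before my bright dragonfly": 2+1+1+3 = 7 ✓
Line 3: "fragrant hawk at five sea": 2+1+1+1+1 = 6 (expected 5)

The third line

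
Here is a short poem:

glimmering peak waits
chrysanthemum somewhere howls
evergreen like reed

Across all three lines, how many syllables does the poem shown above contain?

Line 1: glimmering(3) + peak(1) + waits(1) = 5
Line 2: chrysanthemum(4) + somewhere(2) + howls(1) = 7
Line 3: evergreen(3) + like(1) + reed(1) = 5
Total: 5 + 7 + 5 = 17

17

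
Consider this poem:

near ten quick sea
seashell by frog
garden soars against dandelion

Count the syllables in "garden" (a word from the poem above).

2

"garden" has 2 syllables.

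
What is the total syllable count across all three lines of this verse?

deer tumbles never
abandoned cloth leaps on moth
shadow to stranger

17

Line 1: "deer tumbles never": 1+2+2 = 5
Line 2: "abandoned cloth leaps on moth": 3+1+1+1+1 = 7
Line 3: "shadow to stranger": 2+1+2 = 5
Total: 5 + 7 + 5 = 17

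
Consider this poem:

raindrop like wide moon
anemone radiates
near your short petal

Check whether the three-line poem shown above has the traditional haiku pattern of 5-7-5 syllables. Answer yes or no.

Yes

Line 1: raindrop(2) + like(1) + wide(1) + moon(1) = 5 ✓
Line 2: anemone(4) + radiates(3) = 7 ✓
Line 3: near(1) + your(1) + short(1) + petal(2) = 5 ✓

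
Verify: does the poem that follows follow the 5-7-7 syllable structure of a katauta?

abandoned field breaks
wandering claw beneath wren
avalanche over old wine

Yes

Line 1: abandoned (3), field (1), breaks (1) → 5 ✓
Line 2: wandering (3), claw (1), beneath (2), wren (1) → 7 ✓
Line 3: avalanche (3), over (2), old (1), wine (1) → 7 ✓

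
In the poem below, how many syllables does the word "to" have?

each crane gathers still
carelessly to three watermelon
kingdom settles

1

"to" has 1 syllable.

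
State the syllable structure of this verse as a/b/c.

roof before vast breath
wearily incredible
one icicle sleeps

Line 1: "roof before vast breath": 1+2+1+1 = 5
Line 2: "wearily incredible": 3+4 = 7
Line 3: "one icicle sleeps": 1+3+1 = 5

5/7/5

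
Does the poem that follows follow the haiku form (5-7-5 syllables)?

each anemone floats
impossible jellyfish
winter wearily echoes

No

Line 1: "each anemone floats": 1+4+1 = 6 (expected 5)
Line 2: "impossible jellyfish": 4+3 = 7 ✓
Line 3: "winter wearily echoes": 2+3+2 = 7 (expected 5)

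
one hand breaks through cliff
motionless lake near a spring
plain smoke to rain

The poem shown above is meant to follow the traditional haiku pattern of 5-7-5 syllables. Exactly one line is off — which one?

The third line

Line 1: "one hand breaks through cliff": 1+1+1+1+1 = 5 ✓
Line 2: "motionless lake near a spring": 3+1+1+1+1 = 7 ✓
Line 3: "plain smoke to rain": 1+1+1+1 = 4 (expected 5)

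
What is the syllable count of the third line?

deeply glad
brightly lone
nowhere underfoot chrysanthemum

9

The third line: "nowhere underfoot chrysanthemum": 2+3+4 = 9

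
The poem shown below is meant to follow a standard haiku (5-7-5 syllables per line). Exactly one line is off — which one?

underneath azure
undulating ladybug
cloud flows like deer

Line 3

Line 1: underneath(3) + azure(2) = 5 ✓
Line 2: undulating(4) + ladybug(3) = 7 ✓
Line 3: cloud(1) + flows(1) + like(1) + deer(1) = 4 (expected 5)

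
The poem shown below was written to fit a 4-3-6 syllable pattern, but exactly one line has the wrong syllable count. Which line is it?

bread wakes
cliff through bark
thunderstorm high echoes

Line 1: bread (1), wakes (1) → 2 (expected 4)
Line 2: cliff (1), through (1), bark (1) → 3 ✓
Line 3: thunderstorm (3), high (1), echoes (2) → 6 ✓

The first line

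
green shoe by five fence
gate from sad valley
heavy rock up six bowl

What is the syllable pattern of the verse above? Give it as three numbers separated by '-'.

5-5-6

Line 1: green (1), shoe (1), by (1), five (1), fence (1) → 5
Line 2: gate (1), from (1), sad (1), valley (2) → 5
Line 3: heavy (2), rock (1), up (1), six (1), bowl (1) → 6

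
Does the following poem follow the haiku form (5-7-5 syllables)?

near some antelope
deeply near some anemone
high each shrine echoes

Line 1: near (1), some (1), antelope (3) → 5 ✓
Line 2: deeply (2), near (1), some (1), anemone (4) → 8 (expected 7)
Line 3: high (1), each (1), shrine (1), echoes (2) → 5 ✓

No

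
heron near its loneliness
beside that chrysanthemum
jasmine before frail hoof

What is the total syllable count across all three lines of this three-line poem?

20

Line 1: "heron near its loneliness": 2+1+1+3 = 7
Line 2: "beside that chrysanthemum": 2+1+4 = 7
Line 3: "jasmine before frail hoof": 2+2+1+1 = 6
Total: 7 + 7 + 6 = 20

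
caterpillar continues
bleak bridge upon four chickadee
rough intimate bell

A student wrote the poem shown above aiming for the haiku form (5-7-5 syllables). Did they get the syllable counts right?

Line 1: "caterpillar continues": 4+3 = 7 (expected 5)
Line 2: "bleak bridge upon four chickadee": 1+1+2+1+3 = 8 (expected 7)
Line 3: "rough intimate bell": 1+3+1 = 5 ✓

No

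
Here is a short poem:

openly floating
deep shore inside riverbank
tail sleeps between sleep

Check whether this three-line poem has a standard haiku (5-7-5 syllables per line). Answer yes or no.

Yes

Line 1: openly(3) + floating(2) = 5 ✓
Line 2: deep(1) + shore(1) + inside(2) + riverbank(3) = 7 ✓
Line 3: tail(1) + sleeps(1) + between(2) + sleep(1) = 5 ✓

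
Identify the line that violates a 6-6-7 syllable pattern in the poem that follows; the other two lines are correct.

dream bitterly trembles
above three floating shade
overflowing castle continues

Line 3

Line 1: dream (1), bitterly (3), trembles (2) → 6 ✓
Line 2: above (2), three (1), floating (2), shade (1) → 6 ✓
Line 3: overflowing (4), castle (2), continues (3) → 9 (expected 7)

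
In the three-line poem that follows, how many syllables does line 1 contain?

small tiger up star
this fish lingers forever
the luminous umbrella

5

Line 1: small(1) + tiger(2) + up(1) + star(1) = 5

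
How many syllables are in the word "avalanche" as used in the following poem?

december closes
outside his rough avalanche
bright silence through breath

3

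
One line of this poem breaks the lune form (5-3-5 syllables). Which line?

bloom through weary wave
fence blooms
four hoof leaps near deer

Line 2

Line 1: "bloom through weary wave": 1+1+2+1 = 5 ✓
Line 2: "fence blooms": 1+1 = 2 (expected 3)
Line 3: "four hoof leaps near deer": 1+1+1+1+1 = 5 ✓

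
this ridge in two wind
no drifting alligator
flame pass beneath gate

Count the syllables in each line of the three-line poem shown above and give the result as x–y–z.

5–7–5

Line 1: "this ridge in two wind": 1+1+1+1+1 = 5
Line 2: "no drifting alligator": 1+2+4 = 7
Line 3: "flame pass beneath gate": 1+1+2+1 = 5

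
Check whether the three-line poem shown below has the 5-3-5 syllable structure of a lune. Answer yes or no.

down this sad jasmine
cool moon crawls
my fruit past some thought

Yes

Line 1: down(1) + this(1) + sad(1) + jasmine(2) = 5 ✓
Line 2: cool(1) + moon(1) + crawls(1) = 3 ✓
Line 3: my(1) + fruit(1) + past(1) + some(1) + thought(1) = 5 ✓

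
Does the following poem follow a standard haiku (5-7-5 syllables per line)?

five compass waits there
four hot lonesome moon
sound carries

No

Line 1: five (1), compass (2), waits (1), there (1) → 5 ✓
Line 2: four (1), hot (1), lonesome (2), moon (1) → 5 (expected 7)
Line 3: sound (1), carries (2) → 3 (expected 5)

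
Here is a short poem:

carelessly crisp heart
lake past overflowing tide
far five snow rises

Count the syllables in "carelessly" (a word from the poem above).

3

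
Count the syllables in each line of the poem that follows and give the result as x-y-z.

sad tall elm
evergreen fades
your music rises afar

3-4-7

Line 1: sad (1), tall (1), elm (1) → 3
Line 2: evergreen (3), fades (1) → 4
Line 3: your (1), music (2), rises (2), afar (2) → 7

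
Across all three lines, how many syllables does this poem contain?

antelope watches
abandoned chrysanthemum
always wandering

Line 1: "antelope watches": 3+2 = 5
Line 2: "abandoned chrysanthemum": 3+4 = 7
Line 3: "always wandering": 2+3 = 5
Total: 5 + 7 + 5 = 17

17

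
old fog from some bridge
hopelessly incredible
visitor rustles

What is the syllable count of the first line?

5

The first line: old (1), fog (1), from (1), some (1), bridge (1) → 5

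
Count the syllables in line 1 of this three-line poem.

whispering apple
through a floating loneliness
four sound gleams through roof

5

Line 1: whispering(3) + apple(2) = 5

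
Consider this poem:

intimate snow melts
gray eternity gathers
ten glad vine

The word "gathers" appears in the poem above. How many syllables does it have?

2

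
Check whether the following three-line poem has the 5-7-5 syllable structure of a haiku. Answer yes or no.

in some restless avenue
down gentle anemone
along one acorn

No

Line 1: "in some restless avenue": 1+1+2+3 = 7 (expected 5)
Line 2: "down gentle anemone": 1+2+4 = 7 ✓
Line 3: "along one acorn": 2+1+2 = 5 ✓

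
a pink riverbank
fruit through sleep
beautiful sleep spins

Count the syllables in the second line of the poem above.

The second line: fruit (1), through (1), sleep (1) → 3

3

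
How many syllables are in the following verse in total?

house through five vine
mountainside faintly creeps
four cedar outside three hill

17

Line 1: "house through five vine": 1+1+1+1 = 4
Line 2: "mountainside faintly creeps": 3+2+1 = 6
Line 3: "four cedar outside three hill": 1+2+2+1+1 = 7
Total: 4 + 6 + 7 = 17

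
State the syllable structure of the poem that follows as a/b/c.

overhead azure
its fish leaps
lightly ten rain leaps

5/3/5

Line 1: "overhead azure": 3+2 = 5
Line 2: "its fish leaps": 1+1+1 = 3
Line 3: "lightly ten rain leaps": 2+1+1+1 = 5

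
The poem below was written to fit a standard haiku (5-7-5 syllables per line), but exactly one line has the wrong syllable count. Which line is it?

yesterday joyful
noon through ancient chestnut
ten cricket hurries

Line 1: yesterday (3), joyful (2) → 5 ✓
Line 2: noon (1), through (1), ancient (2), chestnut (2) → 6 (expected 7)
Line 3: ten (1), cricket (2), hurries (2) → 5 ✓

Line 2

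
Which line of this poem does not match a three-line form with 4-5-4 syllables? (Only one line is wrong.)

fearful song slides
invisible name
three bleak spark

Line 1: "fearful song slides": 2+1+1 = 4 ✓
Line 2: "invisible name": 4+1 = 5 ✓
Line 3: "three bleak spark": 1+1+1 = 3 (expected 4)

Line 3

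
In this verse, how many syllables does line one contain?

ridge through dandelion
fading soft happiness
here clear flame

6

Line one: "ridge through dandelion": 1+1+4 = 6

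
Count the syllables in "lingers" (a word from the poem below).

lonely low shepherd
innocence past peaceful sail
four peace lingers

2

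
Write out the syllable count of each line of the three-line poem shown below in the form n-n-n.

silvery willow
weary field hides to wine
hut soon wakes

5-6-3

Line 1: "silvery willow": 3+2 = 5
Line 2: "weary field hides to wine": 2+1+1+1+1 = 6
Line 3: "hut soon wakes": 1+1+1 = 3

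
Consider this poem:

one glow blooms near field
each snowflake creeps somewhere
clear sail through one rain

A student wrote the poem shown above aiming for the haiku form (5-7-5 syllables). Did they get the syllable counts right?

No

Line 1: one(1) + glow(1) + blooms(1) + near(1) + field(1) = 5 ✓
Line 2: each(1) + snowflake(2) + creeps(1) + somewhere(2) = 6 (expected 7)
Line 3: clear(1) + sail(1) + through(1) + one(1) + rain(1) = 5 ✓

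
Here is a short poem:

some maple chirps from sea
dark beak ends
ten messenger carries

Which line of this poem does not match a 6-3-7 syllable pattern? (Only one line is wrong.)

The third line

Line 1: some(1) + maple(2) + chirps(1) + from(1) + sea(1) = 6 ✓
Line 2: dark(1) + beak(1) + ends(1) = 3 ✓
Line 3: ten(1) + messenger(3) + carries(2) = 6 (expected 7)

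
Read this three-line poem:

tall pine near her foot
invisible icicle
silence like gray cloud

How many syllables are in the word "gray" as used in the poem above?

"gray" has 1 syllable.

1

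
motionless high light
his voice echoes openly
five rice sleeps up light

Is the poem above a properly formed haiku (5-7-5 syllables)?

Yes

Line 1: motionless(3) + high(1) + light(1) = 5 ✓
Line 2: his(1) + voice(1) + echoes(2) + openly(3) = 7 ✓
Line 3: five(1) + rice(1) + sleeps(1) + up(1) + light(1) = 5 ✓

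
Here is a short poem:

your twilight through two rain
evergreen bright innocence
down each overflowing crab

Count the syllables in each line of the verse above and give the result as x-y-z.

Line 1: your (1), twilight (2), through (1), two (1), rain (1) → 6
Line 2: evergreen (3), bright (1), innocence (3) → 7
Line 3: down (1), each (1), overflowing (4), crab (1) → 7

6-7-7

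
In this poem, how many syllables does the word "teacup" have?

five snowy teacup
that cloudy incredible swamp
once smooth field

2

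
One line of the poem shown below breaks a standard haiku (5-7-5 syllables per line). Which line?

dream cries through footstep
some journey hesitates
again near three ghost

Line 1: dream (1), cries (1), through (1), footstep (2) → 5 ✓
Line 2: some (1), journey (2), hesitates (3) → 6 (expected 7)
Line 3: again (2), near (1), three (1), ghost (1) → 5 ✓

Line 2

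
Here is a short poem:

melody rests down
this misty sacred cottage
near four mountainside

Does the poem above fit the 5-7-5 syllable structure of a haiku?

Yes

Line 1: melody(3) + rests(1) + down(1) = 5 ✓
Line 2: this(1) + misty(2) + sacred(2) + cottage(2) = 7 ✓
Line 3: near(1) + four(1) + mountainside(3) = 5 ✓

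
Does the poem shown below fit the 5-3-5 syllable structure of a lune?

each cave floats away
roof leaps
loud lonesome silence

Line 1: "each cave floats away": 1+1+1+2 = 5 ✓
Line 2: "roof leaps": 1+1 = 2 (expected 3)
Line 3: "loud lonesome silence": 1+2+2 = 5 ✓

No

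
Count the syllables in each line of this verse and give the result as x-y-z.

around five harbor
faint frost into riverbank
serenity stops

Line 1: around (2), five (1), harbor (2) → 5
Line 2: faint (1), frost (1), into (2), riverbank (3) → 7
Line 3: serenity (4), stops (1) → 5

5-7-5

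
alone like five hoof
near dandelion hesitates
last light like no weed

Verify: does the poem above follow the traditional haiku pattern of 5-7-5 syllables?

No

Line 1: alone (2), like (1), five (1), hoof (1) → 5 ✓
Line 2: near (1), dandelion (4), hesitates (3) → 8 (expected 7)
Line 3: last (1), light (1), like (1), no (1), weed (1) → 5 ✓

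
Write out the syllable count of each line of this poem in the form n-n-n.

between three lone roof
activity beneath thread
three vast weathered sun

5-7-5

Line 1: "between three lone roof": 2+1+1+1 = 5
Line 2: "activity beneath thread": 4+2+1 = 7
Line 3: "three vast weathered sun": 1+1+2+1 = 5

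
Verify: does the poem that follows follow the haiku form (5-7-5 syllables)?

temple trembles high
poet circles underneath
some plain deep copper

Yes

Line 1: temple(2) + trembles(2) + high(1) = 5 ✓
Line 2: poet(2) + circles(2) + underneath(3) = 7 ✓
Line 3: some(1) + plain(1) + deep(1) + copper(2) = 5 ✓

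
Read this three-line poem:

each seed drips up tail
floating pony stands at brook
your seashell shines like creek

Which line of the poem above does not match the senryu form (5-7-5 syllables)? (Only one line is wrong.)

Line 1: each(1) + seed(1) + drips(1) + up(1) + tail(1) = 5 ✓
Line 2: floating(2) + pony(2) + stands(1) + at(1) + brook(1) = 7 ✓
Line 3: your(1) + seashell(2) + shines(1) + like(1) + creek(1) = 6 (expected 5)

The third line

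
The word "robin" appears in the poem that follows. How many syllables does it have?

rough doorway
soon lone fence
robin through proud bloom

"robin" has 2 syllables.

2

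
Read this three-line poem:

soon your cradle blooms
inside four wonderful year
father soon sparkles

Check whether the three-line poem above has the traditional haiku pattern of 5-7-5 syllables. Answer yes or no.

Line 1: soon (1), your (1), cradle (2), blooms (1) → 5 ✓
Line 2: inside (2), four (1), wonderful (3), year (1) → 7 ✓
Line 3: father (2), soon (1), sparkles (2) → 5 ✓

Yes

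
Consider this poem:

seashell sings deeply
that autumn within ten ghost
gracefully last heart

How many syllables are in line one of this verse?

5

Line one: seashell(2) + sings(1) + deeply(2) = 5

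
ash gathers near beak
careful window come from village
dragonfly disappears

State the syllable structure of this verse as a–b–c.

Line 1: ash(1) + gathers(2) + near(1) + beak(1) = 5
Line 2: careful(2) + window(2) + come(1) + from(1) + village(2) = 8
Line 3: dragonfly(3) + disappears(3) = 6

5–8–6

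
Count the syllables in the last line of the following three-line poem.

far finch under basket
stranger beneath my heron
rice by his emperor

6

The last line: rice(1) + by(1) + his(1) + emperor(3) = 6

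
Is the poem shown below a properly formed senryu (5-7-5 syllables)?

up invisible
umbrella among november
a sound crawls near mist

Line 1: up (1), invisible (4) → 5 ✓
Line 2: umbrella (3), among (2), november (3) → 8 (expected 7)
Line 3: a (1), sound (1), crawls (1), near (1), mist (1) → 5 ✓

No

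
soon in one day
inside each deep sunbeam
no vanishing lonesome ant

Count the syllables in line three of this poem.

7

Line three: no (1), vanishing (3), lonesome (2), ant (1) → 7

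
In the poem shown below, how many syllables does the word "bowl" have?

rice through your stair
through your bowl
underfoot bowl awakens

1

"bowl" has 1 syllable.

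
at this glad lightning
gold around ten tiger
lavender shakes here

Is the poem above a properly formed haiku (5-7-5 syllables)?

Line 1: at(1) + this(1) + glad(1) + lightning(2) = 5 ✓
Line 2: gold(1) + around(2) + ten(1) + tiger(2) = 6 (expected 7)
Line 3: lavender(3) + shakes(1) + here(1) = 5 ✓

No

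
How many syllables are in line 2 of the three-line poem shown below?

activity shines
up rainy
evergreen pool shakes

Line 2: "up rainy": 1+2 = 3

3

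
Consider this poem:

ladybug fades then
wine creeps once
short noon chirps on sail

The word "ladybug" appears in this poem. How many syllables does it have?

3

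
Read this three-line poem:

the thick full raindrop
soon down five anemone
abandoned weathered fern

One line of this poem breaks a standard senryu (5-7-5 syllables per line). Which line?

The third line

Line 1: the (1), thick (1), full (1), raindrop (2) → 5 ✓
Line 2: soon (1), down (1), five (1), anemone (4) → 7 ✓
Line 3: abandoned (3), weathered (2), fern (1) → 6 (expected 5)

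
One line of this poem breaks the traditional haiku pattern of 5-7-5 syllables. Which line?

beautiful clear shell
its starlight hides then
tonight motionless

Line 1: beautiful(3) + clear(1) + shell(1) = 5 ✓
Line 2: its(1) + starlight(2) + hides(1) + then(1) = 5 (expected 7)
Line 3: tonight(2) + motionless(3) = 5 ✓

The second line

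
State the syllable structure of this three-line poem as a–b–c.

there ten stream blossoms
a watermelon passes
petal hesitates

Line 1: there (1), ten (1), stream (1), blossoms (2) → 5
Line 2: a (1), watermelon (4), passes (2) → 7
Line 3: petal (2), hesitates (3) → 5

5–7–5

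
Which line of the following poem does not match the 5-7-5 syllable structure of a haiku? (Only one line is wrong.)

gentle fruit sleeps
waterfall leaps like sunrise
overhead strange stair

Line 1: gentle(2) + fruit(1) + sleeps(1) = 4 (expected 5)
Line 2: waterfall(3) + leaps(1) + like(1) + sunrise(2) = 7 ✓
Line 3: overhead(3) + strange(1) + stair(1) = 5 ✓

The first line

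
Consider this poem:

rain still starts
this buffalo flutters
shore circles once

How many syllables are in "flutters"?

2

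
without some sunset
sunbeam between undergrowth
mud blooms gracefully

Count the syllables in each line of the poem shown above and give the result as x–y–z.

Line 1: "without some sunset": 2+1+2 = 5
Line 2: "sunbeam between undergrowth": 2+2+3 = 7
Line 3: "mud blooms gracefully": 1+1+3 = 5

5–7–5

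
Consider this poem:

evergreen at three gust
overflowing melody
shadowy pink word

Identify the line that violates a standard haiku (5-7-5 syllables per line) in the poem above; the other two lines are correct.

The first line

Line 1: evergreen (3), at (1), three (1), gust (1) → 6 (expected 5)
Line 2: overflowing (4), melody (3) → 7 ✓
Line 3: shadowy (3), pink (1), word (1) → 5 ✓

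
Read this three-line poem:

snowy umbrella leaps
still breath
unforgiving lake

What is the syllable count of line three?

Line three: "unforgiving lake": 4+1 = 5

5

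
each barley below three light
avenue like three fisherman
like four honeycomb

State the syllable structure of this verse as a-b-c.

7-8-5

Line 1: "each barley below three light": 1+2+2+1+1 = 7
Line 2: "avenue like three fisherman": 3+1+1+3 = 8
Line 3: "like four honeycomb": 1+1+3 = 5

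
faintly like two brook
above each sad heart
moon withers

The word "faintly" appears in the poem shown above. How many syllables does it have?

"faintly" has 2 syllables.

2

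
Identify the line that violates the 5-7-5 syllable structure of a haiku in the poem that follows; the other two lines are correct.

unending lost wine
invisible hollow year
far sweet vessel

Line 3

Line 1: unending (3), lost (1), wine (1) → 5 ✓
Line 2: invisible (4), hollow (2), year (1) → 7 ✓
Line 3: far (1), sweet (1), vessel (2) → 4 (expected 5)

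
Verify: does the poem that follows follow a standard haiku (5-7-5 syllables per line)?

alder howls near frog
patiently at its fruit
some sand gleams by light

Line 1: "alder howls near frog": 2+1+1+1 = 5 ✓
Line 2: "patiently at its fruit": 3+1+1+1 = 6 (expected 7)
Line 3: "some sand gleams by light": 1+1+1+1+1 = 5 ✓

No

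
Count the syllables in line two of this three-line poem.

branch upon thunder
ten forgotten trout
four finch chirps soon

Line two: ten(1) + forgotten(3) + trout(1) = 5

5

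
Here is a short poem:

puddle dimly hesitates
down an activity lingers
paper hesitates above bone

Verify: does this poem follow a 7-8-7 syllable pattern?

Line 1: puddle (2), dimly (2), hesitates (3) → 7 ✓
Line 2: down (1), an (1), activity (4), lingers (2) → 8 ✓
Line 3: paper (2), hesitates (3), above (2), bone (1) → 8 (expected 7)

No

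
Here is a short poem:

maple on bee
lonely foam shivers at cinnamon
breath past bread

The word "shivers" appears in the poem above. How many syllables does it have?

2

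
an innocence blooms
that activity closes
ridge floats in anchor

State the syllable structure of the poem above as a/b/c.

Line 1: "an innocence blooms": 1+3+1 = 5
Line 2: "that activity closes": 1+4+2 = 7
Line 3: "ridge floats in anchor": 1+1+1+2 = 5

5/7/5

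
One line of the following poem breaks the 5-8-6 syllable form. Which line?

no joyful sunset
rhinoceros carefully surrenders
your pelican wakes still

The second line

Line 1: no (1), joyful (2), sunset (2) → 5 ✓
Line 2: rhinoceros (4), carefully (3), surrenders (3) → 10 (expected 8)
Line 3: your (1), pelican (3), wakes (1), still (1) → 6 ✓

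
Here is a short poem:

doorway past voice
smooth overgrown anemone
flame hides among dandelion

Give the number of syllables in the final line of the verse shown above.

8

The final line: flame (1), hides (1), among (2), dandelion (4) → 8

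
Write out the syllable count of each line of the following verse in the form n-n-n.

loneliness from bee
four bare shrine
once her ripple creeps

5-3-5

Line 1: loneliness(3) + from(1) + bee(1) = 5
Line 2: four(1) + bare(1) + shrine(1) = 3
Line 3: once(1) + her(1) + ripple(2) + creeps(1) = 5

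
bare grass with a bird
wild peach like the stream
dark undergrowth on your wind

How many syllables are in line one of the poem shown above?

Line one: "bare grass with a bird": 1+1+1+1+1 = 5

5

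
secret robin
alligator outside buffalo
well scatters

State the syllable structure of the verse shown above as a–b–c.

Line 1: secret (2), robin (2) → 4
Line 2: alligator (4), outside (2), buffalo (3) → 9
Line 3: well (1), scatters (2) → 3

4–9–3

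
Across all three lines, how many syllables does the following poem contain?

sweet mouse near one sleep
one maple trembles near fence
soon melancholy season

Line 1: sweet (1), mouse (1), near (1), one (1), sleep (1) → 5
Line 2: one (1), maple (2), trembles (2), near (1), fence (1) → 7
Line 3: soon (1), melancholy (4), season (2) → 7
Total: 5 + 7 + 7 = 19

19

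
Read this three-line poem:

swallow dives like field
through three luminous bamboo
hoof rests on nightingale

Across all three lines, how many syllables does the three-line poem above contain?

18

Line 1: swallow (2), dives (1), like (1), field (1) → 5
Line 2: through (1), three (1), luminous (3), bamboo (2) → 7
Line 3: hoof (1), rests (1), on (1), nightingale (3) → 6
Total: 5 + 7 + 6 = 18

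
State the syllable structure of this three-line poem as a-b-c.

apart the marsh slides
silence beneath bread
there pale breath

5-5-3

Line 1: "apart the marsh slides": 2+1+1+1 = 5
Line 2: "silence beneath bread": 2+2+1 = 5
Line 3: "there pale breath": 1+1+1 = 3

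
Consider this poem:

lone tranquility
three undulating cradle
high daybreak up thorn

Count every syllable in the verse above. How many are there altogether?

17

Line 1: lone (1), tranquility (4) → 5
Line 2: three (1), undulating (4), cradle (2) → 7
Line 3: high (1), daybreak (2), up (1), thorn (1) → 5
Total: 5 + 7 + 5 = 17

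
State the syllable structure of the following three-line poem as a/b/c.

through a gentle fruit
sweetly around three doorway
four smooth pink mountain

Line 1: "through a gentle fruit": 1+1+2+1 = 5
Line 2: "sweetly around three doorway": 2+2+1+2 = 7
Line 3: "four smooth pink mountain": 1+1+1+2 = 5

5/7/5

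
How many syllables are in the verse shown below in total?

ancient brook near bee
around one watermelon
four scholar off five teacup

19

Line 1: ancient(2) + brook(1) + near(1) + bee(1) = 5
Line 2: around(2) + one(1) + watermelon(4) = 7
Line 3: four(1) + scholar(2) + off(1) + five(1) + teacup(2) = 7
Total: 5 + 7 + 7 = 19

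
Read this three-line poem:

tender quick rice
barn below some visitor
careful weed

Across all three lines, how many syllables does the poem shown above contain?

Line 1: tender(2) + quick(1) + rice(1) = 4
Line 2: barn(1) + below(2) + some(1) + visitor(3) = 7
Line 3: careful(2) + weed(1) = 3
Total: 4 + 7 + 3 = 14

14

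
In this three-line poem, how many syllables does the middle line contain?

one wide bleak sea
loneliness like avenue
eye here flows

7

The middle line: "loneliness like avenue": 3+1+3 = 7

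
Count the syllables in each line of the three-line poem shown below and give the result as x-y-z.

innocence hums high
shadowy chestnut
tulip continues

5-5-5

Line 1: "innocence hums high": 3+1+1 = 5
Line 2: "shadowy chestnut": 3+2 = 5
Line 3: "tulip continues": 2+3 = 5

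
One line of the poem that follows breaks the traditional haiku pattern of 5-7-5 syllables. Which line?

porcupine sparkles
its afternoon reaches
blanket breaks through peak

Line 1: porcupine(3) + sparkles(2) = 5 ✓
Line 2: its(1) + afternoon(3) + reaches(2) = 6 (expected 7)
Line 3: blanket(2) + breaks(1) + through(1) + peak(1) = 5 ✓

Line 2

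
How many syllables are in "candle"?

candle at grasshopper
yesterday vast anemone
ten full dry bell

2

"candle" has 2 syllables.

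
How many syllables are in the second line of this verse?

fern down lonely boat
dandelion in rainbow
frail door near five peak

The second line: "dandelion in rainbow": 4+1+2 = 7

7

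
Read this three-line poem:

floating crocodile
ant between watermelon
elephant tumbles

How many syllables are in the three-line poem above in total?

17

Line 1: floating (2), crocodile (3) → 5
Line 2: ant (1), between (2), watermelon (4) → 7
Line 3: elephant (3), tumbles (2) → 5
Total: 5 + 7 + 5 = 17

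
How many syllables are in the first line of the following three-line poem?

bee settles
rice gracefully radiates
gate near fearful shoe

The first line: "bee settles": 1+2 = 3

3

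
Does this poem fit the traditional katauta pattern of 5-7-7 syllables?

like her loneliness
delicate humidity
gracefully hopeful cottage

Yes

Line 1: like (1), her (1), loneliness (3) → 5 ✓
Line 2: delicate (3), humidity (4) → 7 ✓
Line 3: gracefully (3), hopeful (2), cottage (2) → 7 ✓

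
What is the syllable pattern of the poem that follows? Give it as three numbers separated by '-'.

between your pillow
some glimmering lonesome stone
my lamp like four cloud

5-7-5

Line 1: between(2) + your(1) + pillow(2) = 5
Line 2: some(1) + glimmering(3) + lonesome(2) + stone(1) = 7
Line 3: my(1) + lamp(1) + like(1) + four(1) + cloud(1) = 5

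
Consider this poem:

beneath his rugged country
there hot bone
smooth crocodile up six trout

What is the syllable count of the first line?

The first line: beneath (2), his (1), rugged (2), country (2) → 7

7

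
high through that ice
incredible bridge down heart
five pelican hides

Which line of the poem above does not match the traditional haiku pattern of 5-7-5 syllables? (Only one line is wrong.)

Line 1

Line 1: high(1) + through(1) + that(1) + ice(1) = 4 (expected 5)
Line 2: incredible(4) + bridge(1) + down(1) + heart(1) = 7 ✓
Line 3: five(1) + pelican(3) + hides(1) = 5 ✓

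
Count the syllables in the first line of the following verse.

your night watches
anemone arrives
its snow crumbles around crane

4

The first line: "your night watches": 1+1+2 = 4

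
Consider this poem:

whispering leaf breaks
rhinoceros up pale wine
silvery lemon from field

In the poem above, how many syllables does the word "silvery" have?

3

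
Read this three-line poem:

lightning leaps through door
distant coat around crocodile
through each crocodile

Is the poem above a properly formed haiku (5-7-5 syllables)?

No

Line 1: "lightning leaps through door": 2+1+1+1 = 5 ✓
Line 2: "distant coat around crocodile": 2+1+2+3 = 8 (expected 7)
Line 3: "through each crocodile": 1+1+3 = 5 ✓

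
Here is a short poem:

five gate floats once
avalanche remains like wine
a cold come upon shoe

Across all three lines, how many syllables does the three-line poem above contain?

Line 1: five(1) + gate(1) + floats(1) + once(1) = 4
Line 2: avalanche(3) + remains(2) + like(1) + wine(1) = 7
Line 3: a(1) + cold(1) + come(1) + upon(2) + shoe(1) = 6
Total: 4 + 7 + 6 = 17

17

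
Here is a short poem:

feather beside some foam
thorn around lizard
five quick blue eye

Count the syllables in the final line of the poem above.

The final line: "five quick blue eye": 1+1+1+1 = 4

4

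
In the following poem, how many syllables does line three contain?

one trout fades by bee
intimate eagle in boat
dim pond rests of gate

Line three: dim(1) + pond(1) + rests(1) + of(1) + gate(1) = 5

5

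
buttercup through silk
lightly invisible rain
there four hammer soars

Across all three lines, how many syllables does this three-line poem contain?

Line 1: buttercup(3) + through(1) + silk(1) = 5
Line 2: lightly(2) + invisible(4) + rain(1) = 7
Line 3: there(1) + four(1) + hammer(2) + soars(1) = 5
Total: 5 + 7 + 5 = 17

17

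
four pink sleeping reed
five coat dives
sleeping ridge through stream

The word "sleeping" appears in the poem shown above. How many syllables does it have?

2

"sleeping" has 2 syllables.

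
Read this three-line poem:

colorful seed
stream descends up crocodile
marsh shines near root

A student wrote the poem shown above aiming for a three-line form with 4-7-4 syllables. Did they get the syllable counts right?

Line 1: colorful(3) + seed(1) = 4 ✓
Line 2: stream(1) + descends(2) + up(1) + crocodile(3) = 7 ✓
Line 3: marsh(1) + shines(1) + near(1) + root(1) = 4 ✓

Yes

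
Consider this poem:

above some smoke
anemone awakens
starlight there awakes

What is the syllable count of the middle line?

7

The middle line: anemone(4) + awakens(3) = 7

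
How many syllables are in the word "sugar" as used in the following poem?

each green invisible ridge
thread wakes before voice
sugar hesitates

2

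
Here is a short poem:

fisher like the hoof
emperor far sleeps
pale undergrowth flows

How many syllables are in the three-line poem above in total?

Line 1: fisher (2), like (1), the (1), hoof (1) → 5
Line 2: emperor (3), far (1), sleeps (1) → 5
Line 3: pale (1), undergrowth (3), flows (1) → 5
Total: 5 + 5 + 5 = 15

15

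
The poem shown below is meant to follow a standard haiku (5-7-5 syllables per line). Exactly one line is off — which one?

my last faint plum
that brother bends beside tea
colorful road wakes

The first line

Line 1: "my last faint plum": 1+1+1+1 = 4 (expected 5)
Line 2: "that brother bends beside tea": 1+2+1+2+1 = 7 ✓
Line 3: "colorful road wakes": 3+1+1 = 5 ✓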